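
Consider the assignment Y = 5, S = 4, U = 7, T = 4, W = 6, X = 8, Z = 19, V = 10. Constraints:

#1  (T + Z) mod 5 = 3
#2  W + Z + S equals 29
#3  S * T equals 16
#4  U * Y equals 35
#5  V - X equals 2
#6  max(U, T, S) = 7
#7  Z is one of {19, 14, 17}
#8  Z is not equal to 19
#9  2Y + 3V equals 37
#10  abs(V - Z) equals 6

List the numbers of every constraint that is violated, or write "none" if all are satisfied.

#1 T + Z = 23; 23 mod 5 = 3  ✔
#2 W + Z + S = 6 + 19 + 4 = 29  ✔
#3 S * T = 4 * 4 = 16  ✔
#4 U * Y = 7 * 5 = 35  ✔
#5 V - X = 10 - 8 = 2  ✔
#6 max(7, 4, 4) = 7  ✔
#7 Z = 19 is in {19, 14, 17}  ✔
#8 Z = 19, but 19 is required to differ  ✘
#9 2Y + 3V = 2(5) + 3(10) = 40, not 37  ✘
#10 abs(10 - 19) = 9, not 6  ✘

Constraints 8, 9, 10 do not hold.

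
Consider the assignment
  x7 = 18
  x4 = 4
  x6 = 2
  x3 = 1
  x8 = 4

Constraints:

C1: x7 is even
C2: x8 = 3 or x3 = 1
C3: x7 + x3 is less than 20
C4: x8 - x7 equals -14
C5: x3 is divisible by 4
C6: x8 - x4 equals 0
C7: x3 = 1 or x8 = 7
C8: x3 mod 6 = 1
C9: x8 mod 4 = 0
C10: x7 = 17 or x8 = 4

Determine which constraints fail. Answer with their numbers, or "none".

C1: x7 = 18 is even  true
C2: x8 = 4 ≠ 3, but x3 = 1 = 1 (second disjunct)  true
C3: x7 + x3 = 18 + 1 = 19; 19 < 20  true
C4: x8 - x7 = 4 - 18 = -14  true
C5: 1 = 4*0 + 1, so 4 does not divide 1  false
C6: x8 - x4 = 4 - 4 = 0  true
C7: x3 = 1 = 1 (first disjunct)  true
C8: 1 mod 6 = 1  true
C9: 4 mod 4 = 0  true
C10: x7 = 18 ≠ 17, but x8 = 4 = 4 (second disjunct)  true

The assignment fails constraint 5.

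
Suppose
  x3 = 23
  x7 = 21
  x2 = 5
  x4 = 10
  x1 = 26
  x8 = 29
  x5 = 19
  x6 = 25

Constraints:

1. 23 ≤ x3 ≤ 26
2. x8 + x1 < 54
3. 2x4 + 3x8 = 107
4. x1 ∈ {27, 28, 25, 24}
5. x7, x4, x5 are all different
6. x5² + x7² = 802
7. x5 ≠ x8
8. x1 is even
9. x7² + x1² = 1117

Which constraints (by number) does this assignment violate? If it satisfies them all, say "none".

No — constraints 2, 4 are not satisfied.

1. x3 = 23 lies in [23, 26]  ✓
2. x8 + x1 = 29 + 26 = 55; 55 ≥ 54, bound 54 not met  ✗
3. 2x4 + 3x8 = 2(10) + 3(29) = 107  ✓
4. x1 = 26 is not in {27, 28, 25, 24}  ✗
5. values 21, 10, 19 are pairwise distinct  ✓
6. x5² + x7² = 19² + 21² = 361 + 441 = 802  ✓
7. x5 = 19, x8 = 29; distinct  ✓
8. x1 = 26 is even  ✓
9. x7² + x1² = 21² + 26² = 441 + 676 = 1117  ✓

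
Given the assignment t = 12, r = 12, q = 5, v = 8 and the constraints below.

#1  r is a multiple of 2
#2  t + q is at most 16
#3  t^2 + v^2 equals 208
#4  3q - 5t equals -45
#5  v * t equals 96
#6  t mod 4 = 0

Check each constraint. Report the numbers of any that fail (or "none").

Constraint 2 is violated.

#1 12 / 2 = 6, so 2 divides 12 — OK.
#2 t + q = 12 + 5 = 17; 17 > 16, bound 16 not met — violated.
#3 t^2 + v^2 = 12^2 + 8^2 = 144 + 64 = 208 — OK.
#4 3q - 5t = 3(5) - 5(12) = -45 — OK.
#5 v * t = 8 * 12 = 96 — OK.
#6 12 mod 4 = 0 — OK.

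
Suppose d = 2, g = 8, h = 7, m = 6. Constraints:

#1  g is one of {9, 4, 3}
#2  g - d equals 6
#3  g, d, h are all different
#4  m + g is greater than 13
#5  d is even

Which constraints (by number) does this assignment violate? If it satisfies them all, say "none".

#1 g = 8 is not in {9, 4, 3} — violated.
#2 g - d = 8 - 2 = 6 — satisfied.
#3 values 8, 2, 7 are pairwise distinct — satisfied.
#4 m + g = 6 + 8 = 14; 14 > 13 — satisfied.
#5 d = 2 is even — satisfied.

Constraint 1 is violated.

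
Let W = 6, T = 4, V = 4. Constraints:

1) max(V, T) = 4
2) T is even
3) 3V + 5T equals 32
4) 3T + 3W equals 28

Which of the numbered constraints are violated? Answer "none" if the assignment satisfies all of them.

1) max(4, 4) = 4  true
2) T = 4 is even  true
3) 3V + 5T = 3(4) + 5(4) = 32  true
4) 3T + 3W = 3(4) + 3(6) = 30, not 28  false

Violated: 4.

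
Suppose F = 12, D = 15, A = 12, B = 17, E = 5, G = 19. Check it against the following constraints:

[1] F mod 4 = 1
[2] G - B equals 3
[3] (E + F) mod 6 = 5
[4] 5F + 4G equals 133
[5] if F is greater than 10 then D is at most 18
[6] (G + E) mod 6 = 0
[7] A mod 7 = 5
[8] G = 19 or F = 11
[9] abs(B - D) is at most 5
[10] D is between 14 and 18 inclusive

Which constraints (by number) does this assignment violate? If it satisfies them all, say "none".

The assignment fails constraints 1, 2, 4.

[1] 12 mod 4 = 0, not 1 — does not hold.
[2] G - B = 19 - 17 = 2, not 3 — does not hold.
[3] E + F = 17; 17 mod 6 = 5 — holds.
[4] 5F + 4G = 5(12) + 4(19) = 136, not 133 — does not hold.
[5] F = 12 > 10, so we need D ≤ 18; D = 15 ≤ 18 — holds.
[6] G + E = 24; 24 mod 6 = 0 — holds.
[7] 12 mod 7 = 5 — holds.
[8] G = 19 = 19 (first disjunct) — holds.
[9] abs(17 - 15) = 2; 2 ≤ 5 — holds.
[10] D = 15 lies in [14, 18] — holds.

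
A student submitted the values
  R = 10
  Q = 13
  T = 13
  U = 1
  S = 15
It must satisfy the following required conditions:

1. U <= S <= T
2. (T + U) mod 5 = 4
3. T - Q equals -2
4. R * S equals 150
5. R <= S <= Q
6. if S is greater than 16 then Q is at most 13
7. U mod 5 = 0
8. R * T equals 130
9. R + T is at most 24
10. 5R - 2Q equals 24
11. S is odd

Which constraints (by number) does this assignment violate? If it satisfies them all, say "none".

Constraints 1, 3, 5, 7 are violated.

1. values 1, 15, 13; S = 15 is not <= T = 13 — violated.
2. T + U = 14; 14 mod 5 = 4 — OK.
3. T - Q = 13 - 13 = 0, not -2 — violated.
4. R * S = 10 * 15 = 150 — OK.
5. values 10, 15, 13; S = 15 is not <= Q = 13 — violated.
6. S = 15, not > 16; antecedent false, conditional vacuously true — OK.
7. 1 mod 5 = 1, not 0 — violated.
8. R * T = 10 * 13 = 130 — OK.
9. R + T = 10 + 13 = 23; 23 ≤ 24 — OK.
10. 5R - 2Q = 5(10) - 2(13) = 24 — OK.
11. S = 15 is odd — OK.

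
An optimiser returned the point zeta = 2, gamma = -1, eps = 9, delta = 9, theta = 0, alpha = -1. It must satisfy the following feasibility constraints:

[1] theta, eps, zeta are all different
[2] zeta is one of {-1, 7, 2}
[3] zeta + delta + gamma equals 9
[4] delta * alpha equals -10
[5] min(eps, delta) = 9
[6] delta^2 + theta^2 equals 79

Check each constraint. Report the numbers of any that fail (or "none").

[1] values 0, 9, 2 are pairwise distinct — holds.
[2] zeta = 2 is in {-1, 7, 2} — holds.
[3] zeta + delta + gamma = 2 + 9 + (-1) = 10, not 9 — does not hold.
[4] delta * alpha = 9 * (-1) = -9, not -10 — does not hold.
[5] min(9, 9) = 9 — holds.
[6] delta^2 + theta^2 = 9^2 + 0^2 = 81 + 0 = 81, not 79 — does not hold.

Violated: 3, 4, 6.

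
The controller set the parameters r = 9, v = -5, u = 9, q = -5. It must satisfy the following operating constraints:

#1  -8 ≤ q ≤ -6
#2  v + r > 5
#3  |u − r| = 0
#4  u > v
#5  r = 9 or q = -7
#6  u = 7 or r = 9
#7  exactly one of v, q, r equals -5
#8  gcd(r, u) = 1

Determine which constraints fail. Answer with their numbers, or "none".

#1 q = -5 is outside [-8, -6]  ✘
#2 v + r = -5 + 9 = 4; 4 ≤ 5, bound 5 not met  ✘
#3 |9 − 9| = 0  ✔
#4 u = 9, v = -5; 9 > -5  ✔
#5 r = 9 = 9 (first disjunct)  ✔
#6 u = 9 ≠ 7, but r = 9 = 9 (second disjunct)  ✔
#7 v=-5, q=-5, r=9; 2 of them equal -5, not exactly one  ✘
#8 gcd(9, 9) = 9, not 1  ✘

Violated: 1, 2, 7, 8.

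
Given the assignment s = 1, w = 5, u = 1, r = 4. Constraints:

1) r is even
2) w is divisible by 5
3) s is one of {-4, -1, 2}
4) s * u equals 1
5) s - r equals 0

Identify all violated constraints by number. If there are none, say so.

1) r = 4 is even — OK.
2) 5 / 5 = 1, so 5 divides 5 — OK.
3) s = 1 is not in {-4, -1, 2} — violated.
4) s * u = 1 * 1 = 1 — OK.
5) s - r = 1 - 4 = -3, not 0 — violated.

Violated: 3 and 5.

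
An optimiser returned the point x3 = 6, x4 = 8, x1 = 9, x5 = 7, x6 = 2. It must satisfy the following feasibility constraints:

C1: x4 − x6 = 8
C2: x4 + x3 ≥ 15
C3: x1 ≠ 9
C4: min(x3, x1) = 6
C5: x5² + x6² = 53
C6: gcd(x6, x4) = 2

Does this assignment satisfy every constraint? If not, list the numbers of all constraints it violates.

Constraints 1, 2, and 3 do not hold.

C1: x4 − x6 = 8 − 2 = 6, not 8 — does not hold.
C2: x4 + x3 = 8 + 6 = 14; 14 < 15, bound 15 not met — does not hold.
C3: x1 = 9, but 9 is required to differ — does not hold.
C4: min(6, 9) = 6 — holds.
C5: x5² + x6² = 7² + 2² = 49 + 4 = 53 — holds.
C6: gcd(2, 8) = 2 — holds.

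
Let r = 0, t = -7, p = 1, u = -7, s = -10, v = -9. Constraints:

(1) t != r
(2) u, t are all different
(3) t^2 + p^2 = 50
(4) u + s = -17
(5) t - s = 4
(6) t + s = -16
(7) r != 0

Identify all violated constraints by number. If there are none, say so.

(1) t = -7, r = 0; distinct  yes
(2) u = t = -7, not all different  no
(3) t^2 + p^2 = (-7)^2 + 1^2 = 49 + 1 = 50  yes
(4) u + s = -7 + (-10) = -17  yes
(5) t - s = -7 - (-10) = 3, not 4  no
(6) t + s = -7 + (-10) = -17, not -16  no
(7) r = 0, but 0 is required to differ  no

Constraints 2, 5, 6, and 7 do not hold.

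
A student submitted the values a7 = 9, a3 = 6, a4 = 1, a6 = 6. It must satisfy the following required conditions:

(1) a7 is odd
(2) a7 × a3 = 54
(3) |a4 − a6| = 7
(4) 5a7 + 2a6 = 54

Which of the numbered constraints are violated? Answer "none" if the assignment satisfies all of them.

(1) a7 = 9 is odd — holds.
(2) a7 × a3 = 9 × 6 = 54 — holds.
(3) |1 − 6| = 5, not 7 — fails.
(4) 5a7 + 2a6 = 5(9) + 2(6) = 57, not 54 — fails.

The assignment fails constraints 3 and 4.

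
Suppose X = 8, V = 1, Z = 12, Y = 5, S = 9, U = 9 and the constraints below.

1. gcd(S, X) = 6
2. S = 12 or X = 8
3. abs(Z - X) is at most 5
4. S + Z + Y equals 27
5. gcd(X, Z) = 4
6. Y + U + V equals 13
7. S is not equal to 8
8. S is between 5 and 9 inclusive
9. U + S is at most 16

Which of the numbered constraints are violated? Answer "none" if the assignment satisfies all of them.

1. gcd(9, 8) = 1, not 6  FAIL
2. S = 9 ≠ 12, but X = 8 = 8 (second disjunct)  OK
3. abs(12 - 8) = 4; 4 ≤ 5  OK
4. S + Z + Y = 9 + 12 + 5 = 26, not 27  FAIL
5. gcd(8, 12) = 4  OK
6. Y + U + V = 5 + 9 + 1 = 15, not 13  FAIL
7. S = 9, and 9 ≠ 8  OK
8. S = 9 lies in [5, 9]  OK
9. U + S = 9 + 9 = 18; 18 > 16, bound 16 not met  FAIL

Violated: 1, 4, 6, 9.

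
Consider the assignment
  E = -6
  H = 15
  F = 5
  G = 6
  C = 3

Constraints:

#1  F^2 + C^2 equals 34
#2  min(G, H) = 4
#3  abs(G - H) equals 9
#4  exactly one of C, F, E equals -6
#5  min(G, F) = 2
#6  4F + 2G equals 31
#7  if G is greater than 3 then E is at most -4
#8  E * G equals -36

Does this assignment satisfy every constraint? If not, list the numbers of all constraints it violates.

Constraints 2, 5, and 6 are violated.

#1 F^2 + C^2 = 5^2 + 3^2 = 25 + 9 = 34 — OK.
#2 min(6, 15) = 6, not 4 — violated.
#3 abs(6 - 15) = 9 — OK.
#4 C=3, F=5, E=-6; 1 of them equals -6 — OK.
#5 min(6, 5) = 5, not 2 — violated.
#6 4F + 2G = 4(5) + 2(6) = 32, not 31 — violated.
#7 G = 6 > 3, so we need E ≤ -4; E = -6 ≤ -4 — OK.
#8 E * G = -6 * 6 = -36 — OK.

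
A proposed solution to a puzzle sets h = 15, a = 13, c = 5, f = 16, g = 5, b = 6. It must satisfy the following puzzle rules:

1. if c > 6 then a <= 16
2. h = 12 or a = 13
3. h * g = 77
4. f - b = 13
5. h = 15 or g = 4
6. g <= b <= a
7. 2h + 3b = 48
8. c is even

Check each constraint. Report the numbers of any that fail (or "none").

Constraints 3, 4, and 8 are violated.

1. c = 5, not > 6; antecedent false, conditional vacuously true — holds.
2. h = 15 ≠ 12, but a = 13 = 13 (second disjunct) — holds.
3. h * g = 15 * 5 = 75, not 77 — fails.
4. f - b = 16 - 6 = 10, not 13 — fails.
5. h = 15 = 15 (first disjunct) — holds.
6. values 5 <= 6 <= 13 — holds.
7. 2h + 3b = 2(15) + 3(6) = 48 — holds.
8. c = 5 is odd — fails.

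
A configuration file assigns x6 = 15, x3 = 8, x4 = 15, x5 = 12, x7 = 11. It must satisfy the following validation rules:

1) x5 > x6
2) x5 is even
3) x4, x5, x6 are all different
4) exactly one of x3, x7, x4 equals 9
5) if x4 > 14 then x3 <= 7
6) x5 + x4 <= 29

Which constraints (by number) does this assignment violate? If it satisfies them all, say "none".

1) x5 = 12, x6 = 15; 12 ≤ 15 (want >) — does not hold.
2) x5 = 12 is even — holds.
3) x4 = x6 = 15, not all different — does not hold.
4) x3=8, x7=11, x4=15; 0 of them equal 9, not exactly one — does not hold.
5) x4 = 15 > 14, so we need x3 ≤ 7; but x3 = 8 > 7 — does not hold.
6) x5 + x4 = 12 + 15 = 27; 27 ≤ 29 — holds.

Violated: 1, 3, 4, and 5.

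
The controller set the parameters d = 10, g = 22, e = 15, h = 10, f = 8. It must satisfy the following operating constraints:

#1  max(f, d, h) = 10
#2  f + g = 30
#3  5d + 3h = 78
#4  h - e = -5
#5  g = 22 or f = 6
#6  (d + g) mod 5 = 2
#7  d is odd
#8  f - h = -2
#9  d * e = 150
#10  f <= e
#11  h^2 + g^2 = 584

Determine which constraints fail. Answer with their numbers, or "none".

#1 max(8, 10, 10) = 10  holds
#2 f + g = 8 + 22 = 30  holds
#3 5d + 3h = 5(10) + 3(10) = 80, not 78  fails
#4 h - e = 10 - 15 = -5  holds
#5 g = 22 = 22 (first disjunct)  holds
#6 d + g = 32; 32 mod 5 = 2  holds
#7 d = 10 is even  fails
#8 f - h = 8 - 10 = -2  holds
#9 d * e = 10 * 15 = 150  holds
#10 f = 8, e = 15; 8 ≤ 15  holds
#11 h^2 + g^2 = 10^2 + 22^2 = 100 + 484 = 584  holds

The assignment fails constraints 3, 7.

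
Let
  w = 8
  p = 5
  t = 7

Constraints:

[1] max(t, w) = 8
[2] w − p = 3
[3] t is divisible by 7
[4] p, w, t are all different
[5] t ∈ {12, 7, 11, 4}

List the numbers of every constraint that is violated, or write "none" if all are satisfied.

All constraints are satisfied.

[1] max(7, 8) = 8 — holds.
[2] w − p = 8 − 5 = 3 — holds.
[3] 7 / 7 = 1, so 7 divides 7 — holds.
[4] values 5, 8, 7 are pairwise distinct — holds.
[5] t = 7 is in {12, 7, 11, 4} — holds.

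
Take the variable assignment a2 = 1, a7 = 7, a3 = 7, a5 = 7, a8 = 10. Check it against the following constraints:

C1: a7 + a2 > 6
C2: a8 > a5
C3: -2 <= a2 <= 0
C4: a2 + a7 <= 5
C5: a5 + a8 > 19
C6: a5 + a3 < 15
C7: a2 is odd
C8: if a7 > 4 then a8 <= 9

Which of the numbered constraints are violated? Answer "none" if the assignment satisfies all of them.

No — constraints 3, 4, 5, and 8 are not satisfied.

C1: a7 + a2 = 7 + 1 = 8; 8 > 6 — OK.
C2: a8 = 10, a5 = 7; 10 > 7 — OK.
C3: a2 = 1 is outside [-2, 0] — violated.
C4: a2 + a7 = 1 + 7 = 8; 8 > 5, bound 5 not met — violated.
C5: a5 + a8 = 7 + 10 = 17; 17 ≤ 19, bound 19 not met — violated.
C6: a5 + a3 = 7 + 7 = 14; 14 < 15 — OK.
C7: a2 = 1 is odd — OK.
C8: a7 = 7 > 4, so we need a8 ≤ 9; but a8 = 10 > 9 — violated.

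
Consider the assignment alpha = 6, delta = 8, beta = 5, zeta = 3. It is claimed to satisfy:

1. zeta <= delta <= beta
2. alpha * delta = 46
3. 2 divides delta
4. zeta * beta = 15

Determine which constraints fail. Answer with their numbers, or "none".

No — constraints 1, 2 are not satisfied.

1. values 3, 8, 5; delta = 8 is not <= beta = 5 — fails.
2. alpha * delta = 6 * 8 = 48, not 46 — fails.
3. 8 / 2 = 4, so 2 divides 8 — holds.
4. zeta * beta = 3 * 5 = 15 — holds.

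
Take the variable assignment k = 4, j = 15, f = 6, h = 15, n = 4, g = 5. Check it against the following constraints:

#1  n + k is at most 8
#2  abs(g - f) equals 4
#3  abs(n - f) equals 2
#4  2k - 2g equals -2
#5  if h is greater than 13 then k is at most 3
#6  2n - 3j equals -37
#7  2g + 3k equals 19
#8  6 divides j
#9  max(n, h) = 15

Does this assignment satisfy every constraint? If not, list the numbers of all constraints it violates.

#1 n + k = 4 + 4 = 8; 8 ≤ 8 — holds.
#2 abs(5 - 6) = 1, not 4 — does not hold.
#3 abs(4 - 6) = 2 — holds.
#4 2k - 2g = 2(4) - 2(5) = -2 — holds.
#5 h = 15 > 13, so we need k ≤ 3; but k = 4 > 3 — does not hold.
#6 2n - 3j = 2(4) - 3(15) = -37 — holds.
#7 2g + 3k = 2(5) + 3(4) = 22, not 19 — does not hold.
#8 15 = 6*2 + 3, so 6 does not divide 15 — does not hold.
#9 max(4, 15) = 15 — holds.

No — constraints 2, 5, 7, and 8 are not satisfied.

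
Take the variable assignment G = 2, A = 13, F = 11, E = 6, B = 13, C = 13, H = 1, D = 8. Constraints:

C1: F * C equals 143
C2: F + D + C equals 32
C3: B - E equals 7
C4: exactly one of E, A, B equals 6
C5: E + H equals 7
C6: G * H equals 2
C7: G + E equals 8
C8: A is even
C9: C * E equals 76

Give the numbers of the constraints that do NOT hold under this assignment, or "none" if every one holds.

C1: F * C = 11 * 13 = 143 — holds.
C2: F + D + C = 11 + 8 + 13 = 32 — holds.
C3: B - E = 13 - 6 = 7 — holds.
C4: E=6, A=13, B=13; 1 of them equals 6 — holds.
C5: E + H = 6 + 1 = 7 — holds.
C6: G * H = 2 * 1 = 2 — holds.
C7: G + E = 2 + 6 = 8 — holds.
C8: A = 13 is odd — does not hold.
C9: C * E = 13 * 6 = 78, not 76 — does not hold.

No — constraints 8, 9 are not satisfied.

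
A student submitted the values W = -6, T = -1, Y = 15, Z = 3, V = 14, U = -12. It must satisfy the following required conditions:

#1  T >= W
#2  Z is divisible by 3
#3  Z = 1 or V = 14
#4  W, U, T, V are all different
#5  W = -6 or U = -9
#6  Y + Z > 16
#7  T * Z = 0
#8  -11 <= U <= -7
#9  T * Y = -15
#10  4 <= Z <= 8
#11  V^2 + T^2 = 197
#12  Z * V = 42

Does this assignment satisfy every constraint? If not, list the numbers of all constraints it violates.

#1 T = -1, W = -6; -1 ≥ -6 — satisfied.
#2 3 / 3 = 1, so 3 divides 3 — satisfied.
#3 Z = 3 ≠ 1, but V = 14 = 14 (second disjunct) — satisfied.
#4 values -6, -12, -1, 14 are pairwise distinct — satisfied.
#5 W = -6 = -6 (first disjunct) — satisfied.
#6 Y + Z = 15 + 3 = 18; 18 > 16 — satisfied.
#7 T * Z = -1 * 3 = -3, not 0 — violated.
#8 U = -12 is outside [-11, -7] — violated.
#9 T * Y = -1 * 15 = -15 — satisfied.
#10 Z = 3 is outside [4, 8] — violated.
#11 V^2 + T^2 = 14^2 + (-1)^2 = 196 + 1 = 197 — satisfied.
#12 Z * V = 3 * 14 = 42 — satisfied.

Constraints 7, 8, and 10 do not hold.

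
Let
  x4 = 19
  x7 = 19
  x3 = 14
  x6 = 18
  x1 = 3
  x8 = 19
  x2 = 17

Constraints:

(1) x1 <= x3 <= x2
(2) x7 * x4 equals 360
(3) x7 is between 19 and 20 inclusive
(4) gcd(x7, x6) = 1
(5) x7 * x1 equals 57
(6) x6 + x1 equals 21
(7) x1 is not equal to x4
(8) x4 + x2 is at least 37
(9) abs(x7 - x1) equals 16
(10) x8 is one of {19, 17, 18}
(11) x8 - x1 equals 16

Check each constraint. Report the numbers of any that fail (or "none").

(1) values 3 <= 14 <= 17 — satisfied.
(2) x7 * x4 = 19 * 19 = 361, not 360 — violated.
(3) x7 = 19 lies in [19, 20] — satisfied.
(4) gcd(19, 18) = 1 — satisfied.
(5) x7 * x1 = 19 * 3 = 57 — satisfied.
(6) x6 + x1 = 18 + 3 = 21 — satisfied.
(7) x1 = 3, x4 = 19; distinct — satisfied.
(8) x4 + x2 = 19 + 17 = 36; 36 < 37, bound 37 not met — violated.
(9) abs(19 - 3) = 16 — satisfied.
(10) x8 = 19 is in {19, 17, 18} — satisfied.
(11) x8 - x1 = 19 - 3 = 16 — satisfied.

Violated: 2 and 8.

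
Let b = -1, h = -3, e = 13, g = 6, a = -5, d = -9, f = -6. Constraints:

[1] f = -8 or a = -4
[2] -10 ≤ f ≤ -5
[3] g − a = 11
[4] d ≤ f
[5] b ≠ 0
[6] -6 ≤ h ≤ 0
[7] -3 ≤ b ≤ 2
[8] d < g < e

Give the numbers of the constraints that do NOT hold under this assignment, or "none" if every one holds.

[1] f = -6 ≠ -8 and a = -5 ≠ -4; both disjuncts false  fails
[2] f = -6 lies in [-10, -5]  holds
[3] g − a = 6 − (-5) = 11  holds
[4] d = -9, f = -6; -9 ≤ -6  holds
[5] b = -1, and -1 ≠ 0  holds
[6] h = -3 lies in [-6, 0]  holds
[7] b = -1 lies in [-3, 2]  holds
[8] values -9 < 6 < 13  holds

No — constraint 1 is not satisfied.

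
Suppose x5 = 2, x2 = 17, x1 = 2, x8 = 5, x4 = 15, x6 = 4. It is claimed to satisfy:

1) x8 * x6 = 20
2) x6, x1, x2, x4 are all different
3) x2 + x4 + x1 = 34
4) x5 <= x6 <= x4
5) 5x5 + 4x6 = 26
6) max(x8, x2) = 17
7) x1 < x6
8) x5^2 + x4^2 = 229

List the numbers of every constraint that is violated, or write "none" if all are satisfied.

All constraints are satisfied.

1) x8 * x6 = 5 * 4 = 20 — satisfied.
2) values 4, 2, 17, 15 are pairwise distinct — satisfied.
3) x2 + x4 + x1 = 17 + 15 + 2 = 34 — satisfied.
4) values 2 <= 4 <= 15 — satisfied.
5) 5x5 + 4x6 = 5(2) + 4(4) = 26 — satisfied.
6) max(5, 17) = 17 — satisfied.
7) x1 = 2, x6 = 4; 2 < 4 — satisfied.
8) x5^2 + x4^2 = 2^2 + 15^2 = 4 + 225 = 229 — satisfied.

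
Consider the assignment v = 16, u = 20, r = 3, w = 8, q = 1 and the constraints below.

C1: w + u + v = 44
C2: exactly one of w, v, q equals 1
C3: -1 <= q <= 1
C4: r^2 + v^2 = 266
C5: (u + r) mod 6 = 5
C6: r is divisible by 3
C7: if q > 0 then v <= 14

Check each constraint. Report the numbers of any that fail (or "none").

C1: w + u + v = 8 + 20 + 16 = 44 — holds.
C2: w=8, v=16, q=1; 1 of them equals 1 — holds.
C3: q = 1 lies in [-1, 1] — holds.
C4: r^2 + v^2 = 3^2 + 16^2 = 9 + 256 = 265, not 266 — fails.
C5: u + r = 23; 23 mod 6 = 5 — holds.
C6: 3 / 3 = 1, so 3 divides 3 — holds.
C7: q = 1 > 0, so we need v ≤ 14; but v = 16 > 14 — fails.

Constraints 4 and 7 do not hold.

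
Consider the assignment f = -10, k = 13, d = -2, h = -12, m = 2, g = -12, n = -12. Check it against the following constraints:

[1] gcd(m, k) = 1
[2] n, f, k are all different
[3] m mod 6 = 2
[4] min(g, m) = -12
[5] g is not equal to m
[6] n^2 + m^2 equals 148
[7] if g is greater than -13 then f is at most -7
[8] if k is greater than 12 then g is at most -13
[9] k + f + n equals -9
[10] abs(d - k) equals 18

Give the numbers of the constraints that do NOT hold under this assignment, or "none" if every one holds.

[1] gcd(2, 13) = 1  true
[2] values -12, -10, 13 are pairwise distinct  true
[3] 2 mod 6 = 2  true
[4] min(-12, 2) = -12  true
[5] g = -12, m = 2; distinct  true
[6] n^2 + m^2 = (-12)^2 + 2^2 = 144 + 4 = 148  true
[7] g = -12 > -13, so we need f ≤ -7; f = -10 ≤ -7  true
[8] k = 13 > 12, so we need g ≤ -13; but g = -12 > -13  false
[9] k + f + n = 13 + (-10) + (-12) = -9  true
[10] abs(-2 - 13) = 15, not 18  false

Constraints 8 and 10 do not hold.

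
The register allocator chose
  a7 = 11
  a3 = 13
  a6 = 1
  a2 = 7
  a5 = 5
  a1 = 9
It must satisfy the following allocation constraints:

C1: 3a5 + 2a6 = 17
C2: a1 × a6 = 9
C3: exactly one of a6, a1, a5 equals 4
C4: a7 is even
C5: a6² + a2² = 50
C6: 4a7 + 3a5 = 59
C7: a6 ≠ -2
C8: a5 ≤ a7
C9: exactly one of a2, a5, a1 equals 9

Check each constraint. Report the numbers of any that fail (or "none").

C1: 3a5 + 2a6 = 3(5) + 2(1) = 17 — satisfied.
C2: a1 × a6 = 9 × 1 = 9 — satisfied.
C3: a6=1, a1=9, a5=5; 0 of them equal 4, not exactly one — violated.
C4: a7 = 11 is odd — violated.
C5: a6² + a2² = 1² + 7² = 1 + 49 = 50 — satisfied.
C6: 4a7 + 3a5 = 4(11) + 3(5) = 59 — satisfied.
C7: a6 = 1, and 1 ≠ -2 — satisfied.
C8: a5 = 5, a7 = 11; 5 ≤ 11 — satisfied.
C9: a2=7, a5=5, a1=9; 1 of them equals 9 — satisfied.

Constraints 3 and 4 are violated.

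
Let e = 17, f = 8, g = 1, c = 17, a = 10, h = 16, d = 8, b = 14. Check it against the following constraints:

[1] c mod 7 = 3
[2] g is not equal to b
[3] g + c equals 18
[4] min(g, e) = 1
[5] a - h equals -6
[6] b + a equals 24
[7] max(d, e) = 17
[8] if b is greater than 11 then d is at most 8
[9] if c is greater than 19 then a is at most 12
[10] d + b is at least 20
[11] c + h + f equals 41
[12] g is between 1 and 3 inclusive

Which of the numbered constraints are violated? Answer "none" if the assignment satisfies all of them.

No violations.

[1] 17 mod 7 = 3  ✔
[2] g = 1, b = 14; distinct  ✔
[3] g + c = 1 + 17 = 18  ✔
[4] min(1, 17) = 1  ✔
[5] a - h = 10 - 16 = -6  ✔
[6] b + a = 14 + 10 = 24  ✔
[7] max(8, 17) = 17  ✔
[8] b = 14 > 11, so we need d ≤ 8; d = 8 ≤ 8  ✔
[9] c = 17, not > 19; antecedent false, conditional vacuously true  ✔
[10] d + b = 8 + 14 = 22; 22 ≥ 20  ✔
[11] c + h + f = 17 + 16 + 8 = 41  ✔
[12] g = 1 lies in [1, 3]  ✔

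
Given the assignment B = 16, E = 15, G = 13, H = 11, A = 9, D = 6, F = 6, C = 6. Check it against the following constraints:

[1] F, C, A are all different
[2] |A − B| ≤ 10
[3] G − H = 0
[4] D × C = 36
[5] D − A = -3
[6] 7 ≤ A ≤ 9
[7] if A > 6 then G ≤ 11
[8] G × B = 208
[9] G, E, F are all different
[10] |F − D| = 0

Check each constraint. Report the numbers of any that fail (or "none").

[1] F = C = 6, not all different  ✘
[2] |9 − 16| = 7; 7 ≤ 10  ✔
[3] G − H = 13 − 11 = 2, not 0  ✘
[4] D × C = 6 × 6 = 36  ✔
[5] D − A = 6 − 9 = -3  ✔
[6] A = 9 lies in [7, 9]  ✔
[7] A = 9 > 6, so we need G ≤ 11; but G = 13 > 11  ✘
[8] G × B = 13 × 16 = 208  ✔
[9] values 13, 15, 6 are pairwise distinct  ✔
[10] |6 − 6| = 0  ✔

No — constraints 1, 3, and 7 are not satisfied.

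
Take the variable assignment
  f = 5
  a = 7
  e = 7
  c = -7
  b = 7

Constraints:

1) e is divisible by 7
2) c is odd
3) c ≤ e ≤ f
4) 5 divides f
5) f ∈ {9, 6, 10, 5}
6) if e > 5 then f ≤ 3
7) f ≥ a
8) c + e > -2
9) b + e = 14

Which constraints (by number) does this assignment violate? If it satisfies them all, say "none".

Constraints 3, 6, 7 do not hold.

1) 7 / 7 = 1, so 7 divides 7 — holds.
2) c = -7 is odd — holds.
3) values -7, 7, 5; e = 7 is not ≤ f = 5 — does not hold.
4) 5 / 5 = 1, so 5 divides 5 — holds.
5) f = 5 is in {9, 6, 10, 5} — holds.
6) e = 7 > 5, so we need f ≤ 3; but f = 5 > 3 — does not hold.
7) f = 5, a = 7; 5 < 7 (want ≥) — does not hold.
8) c + e = -7 + 7 = 0; 0 > -2 — holds.
9) b + e = 7 + 7 = 14 — holds.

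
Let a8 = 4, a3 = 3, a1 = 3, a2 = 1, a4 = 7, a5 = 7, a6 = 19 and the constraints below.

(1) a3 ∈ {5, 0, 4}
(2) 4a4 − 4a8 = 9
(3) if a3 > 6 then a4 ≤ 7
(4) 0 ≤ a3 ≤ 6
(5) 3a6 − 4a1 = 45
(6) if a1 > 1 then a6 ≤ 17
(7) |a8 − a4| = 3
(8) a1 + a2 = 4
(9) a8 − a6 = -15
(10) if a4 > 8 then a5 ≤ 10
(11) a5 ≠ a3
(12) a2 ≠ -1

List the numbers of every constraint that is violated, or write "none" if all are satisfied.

Constraints 1, 2, and 6 do not hold.

(1) a3 = 3 is not in {5, 0, 4} — violated.
(2) 4a4 − 4a8 = 4(7) − 4(4) = 12, not 9 — violated.
(3) a3 = 3, not > 6; antecedent false, conditional vacuously true — satisfied.
(4) a3 = 3 lies in [0, 6] — satisfied.
(5) 3a6 − 4a1 = 3(19) − 4(3) = 45 — satisfied.
(6) a1 = 3 > 1, so we need a6 ≤ 17; but a6 = 19 > 17 — violated.
(7) |4 − 7| = 3 — satisfied.
(8) a1 + a2 = 3 + 1 = 4 — satisfied.
(9) a8 − a6 = 4 − 19 = -15 — satisfied.
(10) a4 = 7, not > 8; antecedent false, conditional vacuously true — satisfied.
(11) a5 = 7, a3 = 3; distinct — satisfied.
(12) a2 = 1, and 1 ≠ -1 — satisfied.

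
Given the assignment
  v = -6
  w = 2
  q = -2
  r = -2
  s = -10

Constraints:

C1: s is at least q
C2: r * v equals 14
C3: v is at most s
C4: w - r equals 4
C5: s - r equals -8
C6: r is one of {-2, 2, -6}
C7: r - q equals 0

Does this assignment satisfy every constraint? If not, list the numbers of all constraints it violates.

Violated: 1, 2, and 3.

C1: s = -10, q = -2; -10 < -2 (want ≥) — does not hold.
C2: r * v = -2 * (-6) = 12, not 14 — does not hold.
C3: v = -6, s = -10; -6 > -10 (want ≤) — does not hold.
C4: w - r = 2 - (-2) = 4 — holds.
C5: s - r = -10 - (-2) = -8 — holds.
C6: r = -2 is in {-2, 2, -6} — holds.
C7: r - q = -2 - (-2) = 0 — holds.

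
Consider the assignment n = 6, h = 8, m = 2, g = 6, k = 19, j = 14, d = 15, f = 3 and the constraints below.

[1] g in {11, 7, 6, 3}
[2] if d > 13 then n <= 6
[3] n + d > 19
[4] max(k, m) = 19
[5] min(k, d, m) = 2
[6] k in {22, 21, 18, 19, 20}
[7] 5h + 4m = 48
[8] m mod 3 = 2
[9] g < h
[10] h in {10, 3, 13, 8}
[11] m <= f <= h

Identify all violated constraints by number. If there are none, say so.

[1] g = 6 is in {11, 7, 6, 3} — satisfied.
[2] d = 15 > 13, so we need n ≤ 6; n = 6 ≤ 6 — satisfied.
[3] n + d = 6 + 15 = 21; 21 > 19 — satisfied.
[4] max(19, 2) = 19 — satisfied.
[5] min(19, 15, 2) = 2 — satisfied.
[6] k = 19 is in {22, 21, 18, 19, 20} — satisfied.
[7] 5h + 4m = 5(8) + 4(2) = 48 — satisfied.
[8] 2 mod 3 = 2 — satisfied.
[9] g = 6, h = 8; 6 < 8 — satisfied.
[10] h = 8 is in {10, 3, 13, 8} — satisfied.
[11] values 2 <= 3 <= 8 — satisfied.

None — every constraint holds.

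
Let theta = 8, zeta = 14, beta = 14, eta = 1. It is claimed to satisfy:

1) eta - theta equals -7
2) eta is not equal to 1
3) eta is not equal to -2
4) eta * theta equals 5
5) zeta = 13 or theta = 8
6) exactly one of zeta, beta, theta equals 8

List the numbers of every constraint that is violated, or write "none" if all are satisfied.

1) eta - theta = 1 - 8 = -7  holds
2) eta = 1, but 1 is required to differ  fails
3) eta = 1, and 1 ≠ -2  holds
4) eta * theta = 1 * 8 = 8, not 5  fails
5) zeta = 14 ≠ 13, but theta = 8 = 8 (second disjunct)  holds
6) zeta=14, beta=14, theta=8; 1 of them equals 8  holds

Constraints 2 and 4 do not hold.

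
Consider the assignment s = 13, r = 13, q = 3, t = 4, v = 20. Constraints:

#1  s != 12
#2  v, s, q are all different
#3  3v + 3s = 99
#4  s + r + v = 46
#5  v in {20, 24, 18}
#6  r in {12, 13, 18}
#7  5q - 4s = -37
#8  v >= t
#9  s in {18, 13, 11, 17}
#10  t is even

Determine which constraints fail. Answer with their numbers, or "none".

None — every constraint holds.

#1 s = 13, and 13 ≠ 12 — holds.
#2 values 20, 13, 3 are pairwise distinct — holds.
#3 3v + 3s = 3(20) + 3(13) = 99 — holds.
#4 s + r + v = 13 + 13 + 20 = 46 — holds.
#5 v = 20 is in {20, 24, 18} — holds.
#6 r = 13 is in {12, 13, 18} — holds.
#7 5q - 4s = 5(3) - 4(13) = -37 — holds.
#8 v = 20, t = 4; 20 ≥ 4 — holds.
#9 s = 13 is in {18, 13, 11, 17} — holds.
#10 t = 4 is even — holds.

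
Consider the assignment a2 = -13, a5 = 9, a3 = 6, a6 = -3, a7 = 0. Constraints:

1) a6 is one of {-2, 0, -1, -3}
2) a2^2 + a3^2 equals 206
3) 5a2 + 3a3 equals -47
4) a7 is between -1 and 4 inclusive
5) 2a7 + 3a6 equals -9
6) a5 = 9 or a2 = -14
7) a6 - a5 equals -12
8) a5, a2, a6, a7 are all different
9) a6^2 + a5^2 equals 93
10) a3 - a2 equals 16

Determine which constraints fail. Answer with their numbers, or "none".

No — constraints 2, 9, 10 are not satisfied.

1) a6 = -3 is in {-2, 0, -1, -3}  true
2) a2^2 + a3^2 = (-13)^2 + 6^2 = 169 + 36 = 205, not 206  false
3) 5a2 + 3a3 = 5(-13) + 3(6) = -47  true
4) a7 = 0 lies in [-1, 4]  true
5) 2a7 + 3a6 = 2(0) + 3(-3) = -9  true
6) a5 = 9 = 9 (first disjunct)  true
7) a6 - a5 = -3 - 9 = -12  true
8) values 9, -13, -3, 0 are pairwise distinct  true
9) a6^2 + a5^2 = (-3)^2 + 9^2 = 9 + 81 = 90, not 93  false
10) a3 - a2 = 6 - (-13) = 19, not 16  false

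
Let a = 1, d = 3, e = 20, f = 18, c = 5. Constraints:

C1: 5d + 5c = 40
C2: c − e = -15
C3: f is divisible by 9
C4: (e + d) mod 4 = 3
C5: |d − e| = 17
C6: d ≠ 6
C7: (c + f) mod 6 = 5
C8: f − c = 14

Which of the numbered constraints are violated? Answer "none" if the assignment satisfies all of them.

Constraint 8 does not hold.

C1: 5d + 5c = 5(3) + 5(5) = 40 — holds.
C2: c − e = 5 − 20 = -15 — holds.
C3: 18 / 9 = 2, so 9 divides 18 — holds.
C4: e + d = 23; 23 mod 4 = 3 — holds.
C5: |3 − 20| = 17 — holds.
C6: d = 3, and 3 ≠ 6 — holds.
C7: c + f = 23; 23 mod 6 = 5 — holds.
C8: f − c = 18 − 5 = 13, not 14 — does not hold.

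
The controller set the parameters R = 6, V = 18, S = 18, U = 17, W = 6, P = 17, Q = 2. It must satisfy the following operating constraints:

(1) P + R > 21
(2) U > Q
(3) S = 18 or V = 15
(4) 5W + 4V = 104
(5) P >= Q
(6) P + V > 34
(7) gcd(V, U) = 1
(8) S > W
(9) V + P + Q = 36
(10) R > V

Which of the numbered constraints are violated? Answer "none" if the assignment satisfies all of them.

(1) P + R = 17 + 6 = 23; 23 > 21  yes
(2) U = 17, Q = 2; 17 > 2  yes
(3) S = 18 = 18 (first disjunct)  yes
(4) 5W + 4V = 5(6) + 4(18) = 102, not 104  no
(5) P = 17, Q = 2; 17 ≥ 2  yes
(6) P + V = 17 + 18 = 35; 35 > 34  yes
(7) gcd(18, 17) = 1  yes
(8) S = 18, W = 6; 18 > 6  yes
(9) V + P + Q = 18 + 17 + 2 = 37, not 36  no
(10) R = 6, V = 18; 6 ≤ 18 (want >)  no

Violated: 4, 9, 10.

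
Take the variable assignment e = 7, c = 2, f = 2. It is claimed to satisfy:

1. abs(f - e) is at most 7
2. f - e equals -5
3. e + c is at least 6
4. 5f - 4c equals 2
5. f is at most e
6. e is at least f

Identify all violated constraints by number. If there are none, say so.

Yes — all constraints hold.

1. abs(2 - 7) = 5; 5 ≤ 7  OK
2. f - e = 2 - 7 = -5  OK
3. e + c = 7 + 2 = 9; 9 ≥ 6  OK
4. 5f - 4c = 5(2) - 4(2) = 2  OK
5. f = 2, e = 7; 2 ≤ 7  OK
6. e = 7, f = 2; 7 ≥ 2  OK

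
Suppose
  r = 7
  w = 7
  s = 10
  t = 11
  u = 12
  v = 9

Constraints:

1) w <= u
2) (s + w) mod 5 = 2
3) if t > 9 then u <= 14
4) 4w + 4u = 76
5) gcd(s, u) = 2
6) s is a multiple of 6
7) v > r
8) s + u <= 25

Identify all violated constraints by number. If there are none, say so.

1) w = 7, u = 12; 7 ≤ 12  OK
2) s + w = 17; 17 mod 5 = 2  OK
3) t = 11 > 9, so we need u ≤ 14; u = 12 ≤ 14  OK
4) 4w + 4u = 4(7) + 4(12) = 76  OK
5) gcd(10, 12) = 2  OK
6) 10 = 6*1 + 4, so 6 does not divide 10  FAIL
7) v = 9, r = 7; 9 > 7  OK
8) s + u = 10 + 12 = 22; 22 ≤ 25  OK

Constraint 6 is violated.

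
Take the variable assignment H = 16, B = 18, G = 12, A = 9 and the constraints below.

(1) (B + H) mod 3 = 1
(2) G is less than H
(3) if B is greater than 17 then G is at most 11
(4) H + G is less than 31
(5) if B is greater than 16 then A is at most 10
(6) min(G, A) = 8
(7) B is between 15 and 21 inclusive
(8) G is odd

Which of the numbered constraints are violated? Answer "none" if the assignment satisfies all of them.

(1) B + H = 34; 34 mod 3 = 1 — OK.
(2) G = 12, H = 16; 12 < 16 — OK.
(3) B = 18 > 17, so we need G ≤ 11; but G = 12 > 11 — violated.
(4) H + G = 16 + 12 = 28; 28 < 31 — OK.
(5) B = 18 > 16, so we need A ≤ 10; A = 9 ≤ 10 — OK.
(6) min(12, 9) = 9, not 8 — violated.
(7) B = 18 lies in [15, 21] — OK.
(8) G = 12 is even — violated.

Violated: 3, 6, and 8.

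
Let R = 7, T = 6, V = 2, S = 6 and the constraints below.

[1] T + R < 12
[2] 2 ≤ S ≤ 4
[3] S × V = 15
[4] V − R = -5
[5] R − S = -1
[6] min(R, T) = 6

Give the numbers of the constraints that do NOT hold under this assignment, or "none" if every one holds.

Constraints 1, 2, 3, 5 are violated.

[1] T + R = 6 + 7 = 13; 13 ≥ 12, bound 12 not met  fails
[2] S = 6 is outside [2, 4]  fails
[3] S × V = 6 × 2 = 12, not 15  fails
[4] V − R = 2 − 7 = -5  holds
[5] R − S = 7 − 6 = 1, not -1  fails
[6] min(7, 6) = 6  holds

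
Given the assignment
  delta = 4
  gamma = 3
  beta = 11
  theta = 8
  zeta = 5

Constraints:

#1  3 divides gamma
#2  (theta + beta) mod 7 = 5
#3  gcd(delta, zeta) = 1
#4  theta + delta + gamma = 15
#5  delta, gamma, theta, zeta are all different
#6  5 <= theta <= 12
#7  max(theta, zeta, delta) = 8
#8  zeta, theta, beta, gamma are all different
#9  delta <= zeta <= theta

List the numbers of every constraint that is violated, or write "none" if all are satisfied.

#1 3 / 3 = 1, so 3 divides 3 — OK.
#2 theta + beta = 19; 19 mod 7 = 5 — OK.
#3 gcd(4, 5) = 1 — OK.
#4 theta + delta + gamma = 8 + 4 + 3 = 15 — OK.
#5 values 4, 3, 8, 5 are pairwise distinct — OK.
#6 theta = 8 lies in [5, 12] — OK.
#7 max(8, 5, 4) = 8 — OK.
#8 values 5, 8, 11, 3 are pairwise distinct — OK.
#9 values 4 <= 5 <= 8 — OK.

None — every constraint holds.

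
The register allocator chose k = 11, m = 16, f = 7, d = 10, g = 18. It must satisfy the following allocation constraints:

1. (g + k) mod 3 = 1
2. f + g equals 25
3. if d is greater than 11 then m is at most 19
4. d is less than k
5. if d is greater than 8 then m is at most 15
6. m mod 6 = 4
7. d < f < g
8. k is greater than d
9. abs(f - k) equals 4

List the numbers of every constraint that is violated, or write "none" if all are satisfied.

No — constraints 1, 5, and 7 are not satisfied.

1. g + k = 29; 29 mod 3 = 2, not 1 — fails.
2. f + g = 7 + 18 = 25 — holds.
3. d = 10, not > 11; antecedent false, conditional vacuously true — holds.
4. d = 10, k = 11; 10 < 11 — holds.
5. d = 10 > 8, so we need m ≤ 15; but m = 16 > 15 — fails.
6. 16 mod 6 = 4 — holds.
7. values 10, 7, 18; d = 10 is not < f = 7 — fails.
8. k = 11, d = 10; 11 > 10 — holds.
9. abs(7 - 11) = 4 — holds.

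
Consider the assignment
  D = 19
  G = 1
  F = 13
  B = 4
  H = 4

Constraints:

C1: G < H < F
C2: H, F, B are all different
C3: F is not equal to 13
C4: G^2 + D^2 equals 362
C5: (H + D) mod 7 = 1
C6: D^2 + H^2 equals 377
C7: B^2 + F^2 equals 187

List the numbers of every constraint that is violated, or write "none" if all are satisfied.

Violated: 2, 3, 5, and 7.

C1: values 1 < 4 < 13  OK
C2: H = B = 4, not all different  FAIL
C3: F = 13, but 13 is required to differ  FAIL
C4: G^2 + D^2 = 1^2 + 19^2 = 1 + 361 = 362  OK
C5: H + D = 23; 23 mod 7 = 2, not 1  FAIL
C6: D^2 + H^2 = 19^2 + 4^2 = 361 + 16 = 377  OK
C7: B^2 + F^2 = 4^2 + 13^2 = 16 + 169 = 185, not 187  FAIL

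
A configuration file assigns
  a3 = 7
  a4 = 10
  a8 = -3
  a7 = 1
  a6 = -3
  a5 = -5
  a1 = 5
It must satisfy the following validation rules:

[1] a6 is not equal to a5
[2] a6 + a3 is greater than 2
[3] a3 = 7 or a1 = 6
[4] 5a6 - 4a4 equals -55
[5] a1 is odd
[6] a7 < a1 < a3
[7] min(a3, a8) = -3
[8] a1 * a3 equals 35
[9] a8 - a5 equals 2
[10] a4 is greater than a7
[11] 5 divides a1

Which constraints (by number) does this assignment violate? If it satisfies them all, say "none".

None — every constraint holds.

[1] a6 = -3, a5 = -5; distinct  yes
[2] a6 + a3 = -3 + 7 = 4; 4 > 2  yes
[3] a3 = 7 = 7 (first disjunct)  yes
[4] 5a6 - 4a4 = 5(-3) - 4(10) = -55  yes
[5] a1 = 5 is odd  yes
[6] values 1 < 5 < 7  yes
[7] min(7, -3) = -3  yes
[8] a1 * a3 = 5 * 7 = 35  yes
[9] a8 - a5 = -3 - (-5) = 2  yes
[10] a4 = 10, a7 = 1; 10 > 1  yes
[11] 5 / 5 = 1, so 5 divides 5  yes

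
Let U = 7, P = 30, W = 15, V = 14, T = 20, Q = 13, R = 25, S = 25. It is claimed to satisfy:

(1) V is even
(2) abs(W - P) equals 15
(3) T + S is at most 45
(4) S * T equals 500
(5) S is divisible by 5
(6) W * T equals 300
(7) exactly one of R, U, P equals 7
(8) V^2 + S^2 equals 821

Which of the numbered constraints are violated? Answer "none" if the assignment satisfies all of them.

No violations.

(1) V = 14 is even — holds.
(2) abs(15 - 30) = 15 — holds.
(3) T + S = 20 + 25 = 45; 45 ≤ 45 — holds.
(4) S * T = 25 * 20 = 500 — holds.
(5) 25 / 5 = 5, so 5 divides 25 — holds.
(6) W * T = 15 * 20 = 300 — holds.
(7) R=25, U=7, P=30; 1 of them equals 7 — holds.
(8) V^2 + S^2 = 14^2 + 25^2 = 196 + 625 = 821 — holds.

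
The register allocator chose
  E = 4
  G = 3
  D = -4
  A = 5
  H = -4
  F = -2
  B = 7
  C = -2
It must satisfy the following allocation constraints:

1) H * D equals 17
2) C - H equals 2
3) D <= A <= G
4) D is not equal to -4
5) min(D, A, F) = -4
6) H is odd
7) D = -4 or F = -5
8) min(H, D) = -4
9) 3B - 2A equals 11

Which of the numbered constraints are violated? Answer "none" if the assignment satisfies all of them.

Constraints 1, 3, 4, 6 are violated.

1) H * D = -4 * (-4) = 16, not 17 — fails.
2) C - H = -2 - (-4) = 2 — holds.
3) values -4, 5, 3; A = 5 is not <= G = 3 — fails.
4) D = -4, but -4 is required to differ — fails.
5) min(-4, 5, -2) = -4 — holds.
6) H = -4 is even — fails.
7) D = -4 = -4 (first disjunct) — holds.
8) min(-4, -4) = -4 — holds.
9) 3B - 2A = 3(7) - 2(5) = 11 — holds.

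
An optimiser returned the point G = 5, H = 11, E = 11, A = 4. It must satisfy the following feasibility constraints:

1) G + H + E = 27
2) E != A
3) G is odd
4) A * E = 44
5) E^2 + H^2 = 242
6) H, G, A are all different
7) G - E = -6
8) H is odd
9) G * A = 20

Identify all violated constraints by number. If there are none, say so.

None — every constraint holds.

1) G + H + E = 5 + 11 + 11 = 27 — holds.
2) E = 11, A = 4; distinct — holds.
3) G = 5 is odd — holds.
4) A * E = 4 * 11 = 44 — holds.
5) E^2 + H^2 = 11^2 + 11^2 = 121 + 121 = 242 — holds.
6) values 11, 5, 4 are pairwise distinct — holds.
7) G - E = 5 - 11 = -6 — holds.
8) H = 11 is odd — holds.
9) G * A = 5 * 4 = 20 — holds.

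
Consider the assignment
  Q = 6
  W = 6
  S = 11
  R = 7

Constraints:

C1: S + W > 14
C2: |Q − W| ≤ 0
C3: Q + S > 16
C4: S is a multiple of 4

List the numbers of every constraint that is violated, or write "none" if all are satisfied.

C1: S + W = 11 + 6 = 17; 17 > 14  OK
C2: |6 − 6| = 0; 0 ≤ 0  OK
C3: Q + S = 6 + 11 = 17; 17 > 16  OK
C4: 11 = 4×2 + 3, so 4 does not divide 11  FAIL

Constraint 4 does not hold.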